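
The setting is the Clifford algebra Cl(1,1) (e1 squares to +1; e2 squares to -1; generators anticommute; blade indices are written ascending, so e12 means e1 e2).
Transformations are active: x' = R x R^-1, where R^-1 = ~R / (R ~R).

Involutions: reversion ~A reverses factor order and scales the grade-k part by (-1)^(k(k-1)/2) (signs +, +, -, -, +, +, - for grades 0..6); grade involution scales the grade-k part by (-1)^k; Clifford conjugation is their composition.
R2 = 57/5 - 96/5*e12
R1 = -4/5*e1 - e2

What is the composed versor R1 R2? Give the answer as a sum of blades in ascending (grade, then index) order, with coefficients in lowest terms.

Distribute over the terms of R1 (each basis-blade product reordered to ascending indices, repeated generators contracted through their squares):
(-4/5*e1) R2 = -228/25*e1 + 384/25*e2
(-e2) R2 = 96/5*e1 - 57/5*e2
Summing the partial products and collecting blades:
Answer: 252/25*e1 + 99/25*e2


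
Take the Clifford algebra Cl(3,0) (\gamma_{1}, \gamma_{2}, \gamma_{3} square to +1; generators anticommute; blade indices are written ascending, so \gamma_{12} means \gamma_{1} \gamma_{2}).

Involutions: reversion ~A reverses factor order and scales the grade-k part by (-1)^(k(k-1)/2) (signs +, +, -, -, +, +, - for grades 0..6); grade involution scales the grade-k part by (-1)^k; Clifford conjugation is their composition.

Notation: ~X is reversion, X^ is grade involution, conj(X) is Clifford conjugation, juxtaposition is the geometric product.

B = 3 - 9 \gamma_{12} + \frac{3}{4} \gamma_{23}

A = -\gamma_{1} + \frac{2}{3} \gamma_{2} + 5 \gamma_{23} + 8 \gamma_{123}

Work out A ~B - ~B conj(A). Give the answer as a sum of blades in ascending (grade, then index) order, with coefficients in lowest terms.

first term: \frac{15}{4} - 3 \gamma_{1} - 7 \gamma_{2} - \frac{145}{2} \gamma_{3} - 45 \gamma_{13} + 15 \gamma_{23} + \frac{99}{4} \gamma_{123}
second term: -\frac{15}{4} + 3 \gamma_{1} - 11 \gamma_{2} - \frac{145}{2} \gamma_{3} - 45 \gamma_{13} - 15 \gamma_{23} + \frac{93}{4} \gamma_{123}
Answer: \frac{15}{2} - 6 \gamma_{1} + 4 \gamma_{2} + 30 \gamma_{23} + \frac{3}{2} \gamma_{123}


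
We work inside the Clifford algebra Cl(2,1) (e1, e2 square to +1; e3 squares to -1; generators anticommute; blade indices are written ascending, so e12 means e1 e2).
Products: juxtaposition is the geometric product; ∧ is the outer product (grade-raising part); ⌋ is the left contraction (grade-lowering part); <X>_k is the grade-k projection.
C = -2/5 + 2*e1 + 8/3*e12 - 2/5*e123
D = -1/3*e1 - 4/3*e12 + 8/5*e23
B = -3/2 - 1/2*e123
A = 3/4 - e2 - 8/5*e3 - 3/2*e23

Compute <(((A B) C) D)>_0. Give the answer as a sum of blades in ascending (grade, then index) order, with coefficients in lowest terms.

step 1: -9/8 + 3/4*e1 + 3/2*e2 + 12/5*e3 - 4/5*e12 - 1/2*e13 + 9/4*e23 - 3/8*e123
step 2: 127/30 - 149/20*e1 + 14/5*e2 + 18/25*e3 - 118/25*e12 - 10*e13 - 197/60*e23 + 23/2*e123
step 3: -2719/300 + 373/18*e1 + 1189/125*e2 + 412/25*e3 - 932/45*e12 - 13151/1125*e13 + 2441/150*e23 - 10607/900*e123
step 4: -2719/300
Answer: -2719/300


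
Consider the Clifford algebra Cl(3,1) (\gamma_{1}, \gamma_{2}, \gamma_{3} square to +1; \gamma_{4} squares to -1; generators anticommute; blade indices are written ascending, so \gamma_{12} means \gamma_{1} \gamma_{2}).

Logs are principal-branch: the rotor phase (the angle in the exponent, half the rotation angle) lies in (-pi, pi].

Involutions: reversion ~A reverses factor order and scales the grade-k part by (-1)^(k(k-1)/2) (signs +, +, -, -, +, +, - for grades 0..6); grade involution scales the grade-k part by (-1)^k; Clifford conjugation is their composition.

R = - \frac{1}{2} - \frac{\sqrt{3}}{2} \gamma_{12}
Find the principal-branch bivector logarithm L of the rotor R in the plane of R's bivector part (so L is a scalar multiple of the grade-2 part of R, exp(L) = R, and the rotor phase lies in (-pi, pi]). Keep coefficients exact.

The scalar part of R is - \frac{1}{2}, which fixes the principal-branch rotor phase; the unit plane is then the bivector part divided by the sine of that phase, and L is that plane scaled by the phase.
Concretely: cos(phase) = - \frac{1}{2} gives phase = ±\frac{2 \pi}{3}, and since phase/sin(phase) is even the sign is immaterial: L = (phase/sin(phase)) * <R>_2 = (\frac{4 \sqrt{3} \pi}{9}) * <R>_2.
Answer: - \frac{2 \pi}{3} \gamma_{12}


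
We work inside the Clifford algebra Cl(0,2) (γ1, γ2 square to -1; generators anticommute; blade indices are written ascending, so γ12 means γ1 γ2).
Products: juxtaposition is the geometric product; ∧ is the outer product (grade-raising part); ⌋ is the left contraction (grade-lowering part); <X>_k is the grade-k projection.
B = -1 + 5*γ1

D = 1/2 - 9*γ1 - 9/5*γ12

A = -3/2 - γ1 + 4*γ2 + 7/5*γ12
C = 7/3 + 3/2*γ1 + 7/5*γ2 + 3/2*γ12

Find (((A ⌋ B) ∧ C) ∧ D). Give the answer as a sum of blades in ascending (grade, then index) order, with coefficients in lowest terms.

step 1: 13/2 - 15/2*γ1
step 2: 91/6 - 31/4*γ1 + 91/10*γ2 - 3/4*γ12
step 3: 91/12 - 1123/8*γ1 + 91/20*γ2 + 2169/40*γ12
Answer: 91/12 - 1123/8*γ1 + 91/20*γ2 + 2169/40*γ12


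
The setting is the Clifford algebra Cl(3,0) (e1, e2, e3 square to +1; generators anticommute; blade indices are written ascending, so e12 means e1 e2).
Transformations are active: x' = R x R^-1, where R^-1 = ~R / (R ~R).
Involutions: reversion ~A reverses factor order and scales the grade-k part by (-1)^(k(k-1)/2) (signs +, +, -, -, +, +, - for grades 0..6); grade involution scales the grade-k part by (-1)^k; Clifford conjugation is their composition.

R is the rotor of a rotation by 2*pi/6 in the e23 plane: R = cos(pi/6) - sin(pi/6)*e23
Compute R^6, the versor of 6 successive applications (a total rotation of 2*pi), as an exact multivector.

Because a rotor carries half the rotation angle, composing 6 copies of this e23-plane rotor multiplies the phase: 6*(pi/6) = pi, hence R^6 = cos(pi) - sin(pi)*e23.
cos(pi) = -1 and sin(pi) = 0, so R^6 = -1. The total rotation 2*pi is 1 full turn, so every vector returns to itself, yet the rotor is -1, on the OTHER sheet of the double cover (an odd number of 2*pi turns).
Answer: -1


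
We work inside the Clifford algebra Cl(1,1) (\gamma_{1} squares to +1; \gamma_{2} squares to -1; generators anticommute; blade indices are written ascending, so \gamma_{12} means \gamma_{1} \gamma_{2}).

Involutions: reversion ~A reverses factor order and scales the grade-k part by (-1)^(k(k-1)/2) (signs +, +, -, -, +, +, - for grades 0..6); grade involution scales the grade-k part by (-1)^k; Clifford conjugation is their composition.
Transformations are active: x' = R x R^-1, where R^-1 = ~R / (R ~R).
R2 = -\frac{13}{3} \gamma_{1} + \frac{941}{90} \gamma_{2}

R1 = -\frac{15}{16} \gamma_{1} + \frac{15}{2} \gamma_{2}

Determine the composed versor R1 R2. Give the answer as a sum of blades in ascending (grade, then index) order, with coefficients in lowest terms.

Distribute over the terms of R1 (each basis-blade product reordered to ascending indices, repeated generators contracted through their squares):
(-\frac{15}{16} \gamma_{1}) R2 = \frac{65}{16} - \frac{941}{96} \gamma_{12}
(\frac{15}{2} \gamma_{2}) R2 = -\frac{941}{12} + \frac{65}{2} \gamma_{12}
Summing the partial products and collecting blades:
Answer: -\frac{3569}{48} + \frac{2179}{96} \gamma_{12}


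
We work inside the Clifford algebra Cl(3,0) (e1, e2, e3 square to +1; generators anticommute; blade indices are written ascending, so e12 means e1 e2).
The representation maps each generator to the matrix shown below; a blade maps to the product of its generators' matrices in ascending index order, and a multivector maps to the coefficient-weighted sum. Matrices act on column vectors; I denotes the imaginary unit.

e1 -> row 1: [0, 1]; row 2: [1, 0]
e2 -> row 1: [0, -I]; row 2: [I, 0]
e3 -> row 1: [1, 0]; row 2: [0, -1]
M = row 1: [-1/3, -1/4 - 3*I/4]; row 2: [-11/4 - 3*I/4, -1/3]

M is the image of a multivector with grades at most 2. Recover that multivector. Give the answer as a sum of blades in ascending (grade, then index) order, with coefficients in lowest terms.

Method: 1, rho(e1), rho(e2), rho(e3) form a trace-orthogonal basis of the 2x2 complex matrices (tr(X Y) = 2 if X = Y, else 0), so M = m0*1 + m1*rho(e1) + m2*rho(e2) + m3*rho(e3) with m0 = tr(M)/2 = -1/3, m1 = tr(M rho(e1))/2 = -3/2 - 3*I/4, m2 = tr(M rho(e2))/2 = 5*I/4, m3 = tr(M rho(e3))/2 = 0.
Multiplying table entries, the bivector images are rho(e12) = I*rho(e3), rho(e13) = -I*rho(e2), rho(e23) = I*rho(e1); with real blade coefficients the real parts of m0..m3 are the coefficients of 1, e1, e2, e3 and the imaginary parts give the bivectors (e23: Im m1, e13: -Im m2, e12: Im m3).
Answer: -1/3 - 3/2*e1 - 5/4*e13 - 3/4*e23


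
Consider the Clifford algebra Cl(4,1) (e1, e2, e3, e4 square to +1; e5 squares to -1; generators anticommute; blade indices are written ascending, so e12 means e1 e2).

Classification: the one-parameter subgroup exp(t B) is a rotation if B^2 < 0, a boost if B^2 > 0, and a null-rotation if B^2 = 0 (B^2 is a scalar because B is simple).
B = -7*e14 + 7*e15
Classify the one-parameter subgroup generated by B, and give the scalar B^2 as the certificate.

B^2 term by term: the squares give (-7)^2*(e14)^2 + (7)^2*(e15)^2 = 49*(-1) + 49*(+1) = 0 (each basis 2-blade squares to minus the product of its generators' squares); cross terms between blades sharing an index anticommute and cancel. So B^2 = 0.
Answer: null-rotation, certificate B^2 = 0. The scalar 0 is the complete invariant here: its sign names the subgroup type.


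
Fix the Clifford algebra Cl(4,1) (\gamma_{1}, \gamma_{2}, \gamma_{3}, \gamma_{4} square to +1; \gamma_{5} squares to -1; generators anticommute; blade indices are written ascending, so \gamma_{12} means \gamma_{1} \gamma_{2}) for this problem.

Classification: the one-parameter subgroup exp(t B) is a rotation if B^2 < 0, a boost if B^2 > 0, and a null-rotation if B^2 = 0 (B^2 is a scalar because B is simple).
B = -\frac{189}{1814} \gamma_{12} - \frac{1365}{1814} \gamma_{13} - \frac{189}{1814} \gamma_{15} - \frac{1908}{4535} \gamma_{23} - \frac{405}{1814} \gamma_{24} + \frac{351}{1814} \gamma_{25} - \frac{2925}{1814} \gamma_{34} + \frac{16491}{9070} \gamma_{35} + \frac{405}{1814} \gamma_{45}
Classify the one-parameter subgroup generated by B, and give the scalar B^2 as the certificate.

B^2 term by term: the squares give (-\frac{189}{1814})^2*(\gamma_{12})^2 + (-\frac{1365}{1814})^2*(\gamma_{13})^2 + (-\frac{189}{1814})^2*(\gamma_{15})^2 + (-\frac{1908}{4535})^2*(\gamma_{23})^2 + (-\frac{405}{1814})^2*(\gamma_{24})^2 + (\frac{351}{1814})^2*(\gamma_{25})^2 + (-\frac{2925}{1814})^2*(\gamma_{34})^2 + (\frac{16491}{9070})^2*(\gamma_{35})^2 + (\frac{405}{1814})^2*(\gamma_{45})^2 = \frac{35721}{3290596}*(-1) + \frac{1863225}{3290596}*(-1) + \frac{35721}{3290596}*(+1) + \frac{3640464}{20566225}*(-1) + \frac{164025}{3290596}*(-1) + \frac{123201}{3290596}*(+1) + \frac{8555625}{3290596}*(-1) + \frac{271953081}{82264900}*(+1) + \frac{164025}{3290596}*(+1) = 0 (each basis 2-blade squares to minus the product of its generators' squares); cross terms between blades sharing an index anticommute and cancel; the commuting (index-disjoint) pairs give grade-4 terms 2*c*c'*(blade product), which cancel blade by blade — \gamma_{1234}: \frac{552825}{1645298} - \frac{552825}{1645298} = 0; \gamma_{1235}: -\frac{3116799}{8226490} + \frac{479115}{1645298} + \frac{360612}{4113245} = 0; \gamma_{1245}: -\frac{76545}{1645298} + \frac{76545}{1645298} = 0; \gamma_{1345}: -\frac{552825}{1645298} + \frac{552825}{1645298} = 0; \gamma_{2345}: -\frac{154548}{822649} + \frac{1335771}{1645298} - \frac{1026675}{1645298} = 0 — confirming B is simple. So B^2 = 0.
Answer: null-rotation, certificate B^2 = 0. Check the certificate: B^2 = 0, and that sign is decisive whatever form B takes.


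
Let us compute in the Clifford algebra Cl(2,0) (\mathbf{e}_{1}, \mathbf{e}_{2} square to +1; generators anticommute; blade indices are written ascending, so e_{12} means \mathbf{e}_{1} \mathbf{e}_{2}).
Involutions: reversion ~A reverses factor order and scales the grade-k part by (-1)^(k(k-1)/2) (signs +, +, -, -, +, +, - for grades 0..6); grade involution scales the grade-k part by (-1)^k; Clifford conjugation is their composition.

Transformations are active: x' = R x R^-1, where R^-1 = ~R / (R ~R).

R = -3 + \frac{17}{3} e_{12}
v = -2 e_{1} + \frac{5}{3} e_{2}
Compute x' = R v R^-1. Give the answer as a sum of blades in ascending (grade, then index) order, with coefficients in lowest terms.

~R = -3 - \frac{17}{3} e_{12}, and R ~R = \frac{370}{9}, so R^-1 = ~R / (\frac{370}{9}).
R v = \frac{139}{9} e_{1} + \frac{19}{3} e_{2}
Answer: -\frac{47}{185} e_{1} - \frac{1438}{555} e_{2}


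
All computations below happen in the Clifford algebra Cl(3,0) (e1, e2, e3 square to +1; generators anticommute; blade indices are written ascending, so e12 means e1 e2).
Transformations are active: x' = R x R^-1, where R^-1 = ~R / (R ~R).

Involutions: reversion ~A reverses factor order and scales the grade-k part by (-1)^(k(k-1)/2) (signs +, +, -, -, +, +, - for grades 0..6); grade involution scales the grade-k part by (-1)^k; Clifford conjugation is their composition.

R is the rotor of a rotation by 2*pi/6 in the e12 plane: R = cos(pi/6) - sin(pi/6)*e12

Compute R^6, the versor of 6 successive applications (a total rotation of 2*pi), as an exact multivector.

Half-angle bookkeeping: 6 applications in e12 add up to rotor phase 6*pi/6 = pi, so R^6 = cos(pi) - sin(pi)*e12.
cos(pi) = -1 and sin(pi) = 0, so R^6 = -1. The total rotation 2*pi is 1 full turn, so every vector returns to itself, yet the rotor is -1, on the OTHER sheet of the double cover (an odd number of 2*pi turns).
Answer: -1


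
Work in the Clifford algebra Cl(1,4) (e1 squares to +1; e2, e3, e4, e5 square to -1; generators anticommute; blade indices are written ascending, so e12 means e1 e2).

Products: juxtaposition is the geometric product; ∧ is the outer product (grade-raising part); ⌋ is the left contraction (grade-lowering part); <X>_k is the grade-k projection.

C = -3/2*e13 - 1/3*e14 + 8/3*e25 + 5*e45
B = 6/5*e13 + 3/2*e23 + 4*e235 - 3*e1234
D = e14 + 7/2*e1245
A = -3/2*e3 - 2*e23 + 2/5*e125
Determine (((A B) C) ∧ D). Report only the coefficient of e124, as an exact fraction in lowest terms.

step 1: 3 - 9/5*e1 - 9/4*e2 + 8*e5 + 12/5*e12 + 8/5*e13 - 6*e14 - 6*e25 - 9/2*e124 - 3/5*e135 - 12/25*e235 - 6/5*e345
step 2: 78/5 + 119/6*e2 + 371/50*e3 + 203/5*e4 + 69/10*e5 - 9/2*e13 - e14 + 118/5*e15 + 18/5*e23 - 146/5*e24 + 8*e25 + 143/15*e34 + 15*e45 - 71/40*e123 - 3/4*e124 + 849/50*e125 - 3*e134 - 62/5*e135 - 328/15*e145 - 247/20*e234 - 45/4*e245 - 1/5*e345 - 199/15*e1235 + 26*e1245 + 8*e1345 + 4/25*e12345
step 3: 78/5*e14 - 119/6*e124 - 371/50*e134 + 69/10*e145 + 18/5*e1234 + 233/5*e1245 + 2597/100*e12345
Answer: -119/6


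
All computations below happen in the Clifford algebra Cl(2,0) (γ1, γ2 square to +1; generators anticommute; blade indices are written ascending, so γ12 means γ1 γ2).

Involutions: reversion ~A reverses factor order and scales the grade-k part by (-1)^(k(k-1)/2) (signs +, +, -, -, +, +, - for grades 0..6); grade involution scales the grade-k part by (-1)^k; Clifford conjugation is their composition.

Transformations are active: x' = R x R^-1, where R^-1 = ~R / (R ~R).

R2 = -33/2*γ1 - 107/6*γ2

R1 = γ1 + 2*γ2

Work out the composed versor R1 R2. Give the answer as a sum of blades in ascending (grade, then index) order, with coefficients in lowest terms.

Distribute over the terms of R1 (each basis-blade product reordered to ascending indices, repeated generators contracted through their squares):
(γ1) R2 = -33/2 - 107/6*γ12
(2*γ2) R2 = -107/3 + 33*γ12
Summing the partial products and collecting blades:
Answer: -313/6 + 91/6*γ12


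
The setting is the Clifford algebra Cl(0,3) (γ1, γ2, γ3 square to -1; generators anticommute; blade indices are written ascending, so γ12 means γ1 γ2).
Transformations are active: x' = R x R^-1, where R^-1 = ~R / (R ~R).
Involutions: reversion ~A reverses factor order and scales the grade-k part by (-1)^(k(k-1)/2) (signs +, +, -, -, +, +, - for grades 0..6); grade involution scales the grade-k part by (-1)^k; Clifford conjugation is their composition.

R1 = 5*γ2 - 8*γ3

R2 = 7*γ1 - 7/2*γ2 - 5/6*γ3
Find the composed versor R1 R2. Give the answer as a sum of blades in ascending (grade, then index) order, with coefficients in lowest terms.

Distribute over the terms of R1 (each basis-blade product reordered to ascending indices, repeated generators contracted through their squares):
(5*γ2) R2 = 35/2 - 35*γ12 - 25/6*γ23
(-8*γ3) R2 = -20/3 + 56*γ13 - 28*γ23
Summing the partial products and collecting blades:
Answer: 65/6 - 35*γ12 + 56*γ13 - 193/6*γ23


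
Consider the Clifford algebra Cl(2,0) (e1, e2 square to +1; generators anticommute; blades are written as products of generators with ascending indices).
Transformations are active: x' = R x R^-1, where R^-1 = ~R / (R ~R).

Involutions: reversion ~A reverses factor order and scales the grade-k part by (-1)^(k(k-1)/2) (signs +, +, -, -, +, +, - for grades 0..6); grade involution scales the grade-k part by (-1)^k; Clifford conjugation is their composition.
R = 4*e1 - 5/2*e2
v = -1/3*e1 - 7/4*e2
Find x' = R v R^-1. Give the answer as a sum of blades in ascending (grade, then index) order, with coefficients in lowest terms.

~R = 4*e1 - 5/2*e2, and R ~R = 89/4, so R^-1 = ~R / (89/4).
R v = 73/24 - 47/6*e1 e2
Answer: 127/89*e1 + 1139/1068*e2


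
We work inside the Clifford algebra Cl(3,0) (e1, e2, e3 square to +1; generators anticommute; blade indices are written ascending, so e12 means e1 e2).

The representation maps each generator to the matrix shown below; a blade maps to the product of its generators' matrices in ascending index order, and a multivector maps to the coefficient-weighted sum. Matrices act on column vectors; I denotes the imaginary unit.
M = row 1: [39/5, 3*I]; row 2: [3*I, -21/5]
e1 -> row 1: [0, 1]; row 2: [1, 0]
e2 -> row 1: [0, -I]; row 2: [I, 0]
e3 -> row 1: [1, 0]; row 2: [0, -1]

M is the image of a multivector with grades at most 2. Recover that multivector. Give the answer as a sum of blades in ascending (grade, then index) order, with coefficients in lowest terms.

Method: 1, rho(e1), rho(e2), rho(e3) form a trace-orthogonal basis of the 2x2 complex matrices (tr(X Y) = 2 if X = Y, else 0), so M = m0*1 + m1*rho(e1) + m2*rho(e2) + m3*rho(e3) with m0 = tr(M)/2 = 9/5, m1 = tr(M rho(e1))/2 = 3*I, m2 = tr(M rho(e2))/2 = 0, m3 = tr(M rho(e3))/2 = 6.
Multiplying table entries, the bivector images are rho(e12) = I*rho(e3), rho(e13) = -I*rho(e2), rho(e23) = I*rho(e1); with real blade coefficients the real parts of m0..m3 are the coefficients of 1, e1, e2, e3 and the imaginary parts give the bivectors (e23: Im m1, e13: -Im m2, e12: Im m3).
Answer: 9/5 + 6*e3 + 3*e23


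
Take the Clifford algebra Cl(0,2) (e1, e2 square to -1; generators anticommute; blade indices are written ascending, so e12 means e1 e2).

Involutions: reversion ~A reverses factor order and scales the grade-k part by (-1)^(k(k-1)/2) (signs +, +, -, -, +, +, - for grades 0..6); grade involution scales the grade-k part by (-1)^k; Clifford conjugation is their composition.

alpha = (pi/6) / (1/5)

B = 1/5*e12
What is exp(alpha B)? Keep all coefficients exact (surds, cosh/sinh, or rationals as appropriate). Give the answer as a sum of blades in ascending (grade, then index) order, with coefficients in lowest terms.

B^2 = (1/5)^2*(e12)^2 = 1/25*(-1) = -1/25 (a basis 2-blade squares to minus the product of its generators' squares).
B^2 = -1/25 — since the square is negative, the closed form is circular: l = 1/5, alpha*l = pi/6, so exp(alpha B) = cos(pi/6) + (sin(pi/6)/(1/5))*B = sqrt(3)/2 + (5/2)*B.
Answer: sqrt(3)/2 + 1/2*e12


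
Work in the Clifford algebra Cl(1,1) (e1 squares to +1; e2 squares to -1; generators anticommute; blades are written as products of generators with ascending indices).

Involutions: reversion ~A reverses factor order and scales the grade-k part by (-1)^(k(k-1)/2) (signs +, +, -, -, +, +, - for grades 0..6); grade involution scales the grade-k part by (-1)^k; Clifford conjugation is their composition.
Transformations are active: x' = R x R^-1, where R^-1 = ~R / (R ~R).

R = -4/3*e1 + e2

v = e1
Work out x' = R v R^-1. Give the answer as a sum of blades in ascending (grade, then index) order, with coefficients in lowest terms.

~R = -4/3*e1 + e2, and R ~R = 7/9, so R^-1 = ~R / (7/9).
R v = -4/3 - e1 e2
Answer: 25/7*e1 - 24/7*e2


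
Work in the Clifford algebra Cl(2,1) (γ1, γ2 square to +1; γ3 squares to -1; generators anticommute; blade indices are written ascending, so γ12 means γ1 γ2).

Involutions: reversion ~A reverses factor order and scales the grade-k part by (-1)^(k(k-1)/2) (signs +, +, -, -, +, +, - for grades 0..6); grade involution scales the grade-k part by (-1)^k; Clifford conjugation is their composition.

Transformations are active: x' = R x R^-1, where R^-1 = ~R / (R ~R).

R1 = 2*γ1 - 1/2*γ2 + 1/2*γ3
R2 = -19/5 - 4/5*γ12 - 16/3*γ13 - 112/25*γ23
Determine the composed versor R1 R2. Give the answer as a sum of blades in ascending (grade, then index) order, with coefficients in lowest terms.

Distribute over the terms of R1 (each basis-blade product reordered to ascending indices, repeated generators contracted through their squares):
(2*γ1) R2 = -38/5*γ1 - 8/5*γ2 - 32/3*γ3 - 224/25*γ123
(-1/2*γ2) R2 = -2/5*γ1 + 19/10*γ2 + 56/25*γ3 - 8/3*γ123
(1/2*γ3) R2 = -8/3*γ1 - 56/25*γ2 - 19/10*γ3 - 2/5*γ123
Summing the partial products and collecting blades:
Answer: -32/3*γ1 - 97/50*γ2 - 1549/150*γ3 - 902/75*γ123


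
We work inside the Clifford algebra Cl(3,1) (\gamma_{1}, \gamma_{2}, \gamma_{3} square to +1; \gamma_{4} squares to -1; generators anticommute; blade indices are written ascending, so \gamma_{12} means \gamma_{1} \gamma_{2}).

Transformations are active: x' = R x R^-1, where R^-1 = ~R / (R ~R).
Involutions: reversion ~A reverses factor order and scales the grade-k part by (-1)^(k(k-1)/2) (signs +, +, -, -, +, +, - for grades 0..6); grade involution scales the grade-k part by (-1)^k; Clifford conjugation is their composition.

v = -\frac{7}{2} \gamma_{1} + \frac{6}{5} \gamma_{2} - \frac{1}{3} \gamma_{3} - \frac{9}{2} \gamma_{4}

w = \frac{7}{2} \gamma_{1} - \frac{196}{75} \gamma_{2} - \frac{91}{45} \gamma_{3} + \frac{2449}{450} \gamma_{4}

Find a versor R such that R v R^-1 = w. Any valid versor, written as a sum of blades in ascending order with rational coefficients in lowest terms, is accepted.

Key observation: q(v) = q(w) = -\frac{1451}{225} (sandwiches preserve the norm), so R = v + w = -\frac{106}{75} \gamma_{2} - \frac{106}{45} \gamma_{3} + \frac{212}{225} \gamma_{4} works whenever it is invertible — the component of v along it is kept and (v - w)/2 reverses, sending v to w.
Answer: -\frac{106}{75} \gamma_{2} - \frac{106}{45} \gamma_{3} + \frac{212}{225} \gamma_{4}


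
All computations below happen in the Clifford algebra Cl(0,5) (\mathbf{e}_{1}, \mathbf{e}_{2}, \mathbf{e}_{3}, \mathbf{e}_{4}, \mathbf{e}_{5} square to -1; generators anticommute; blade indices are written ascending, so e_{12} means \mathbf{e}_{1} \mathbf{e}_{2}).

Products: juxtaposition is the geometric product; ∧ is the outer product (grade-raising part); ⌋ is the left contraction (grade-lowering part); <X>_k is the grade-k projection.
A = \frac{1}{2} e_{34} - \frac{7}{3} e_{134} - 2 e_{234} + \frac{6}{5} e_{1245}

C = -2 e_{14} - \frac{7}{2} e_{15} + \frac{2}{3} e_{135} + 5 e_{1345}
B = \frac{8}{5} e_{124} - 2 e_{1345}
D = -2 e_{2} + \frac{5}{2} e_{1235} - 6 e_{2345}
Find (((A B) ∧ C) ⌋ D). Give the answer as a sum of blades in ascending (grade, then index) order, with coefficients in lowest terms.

step 1: \frac{206}{75} e_{5} + \frac{16}{5} e_{13} + e_{15} - \frac{4}{3} e_{23} - \frac{4}{5} e_{123} + 4 e_{125}
step 2: -\frac{412}{75} e_{145} + \frac{8}{3} e_{1234} + \frac{14}{3} e_{1235}
step 3: \frac{35}{3}
Answer: \frac{35}{3}


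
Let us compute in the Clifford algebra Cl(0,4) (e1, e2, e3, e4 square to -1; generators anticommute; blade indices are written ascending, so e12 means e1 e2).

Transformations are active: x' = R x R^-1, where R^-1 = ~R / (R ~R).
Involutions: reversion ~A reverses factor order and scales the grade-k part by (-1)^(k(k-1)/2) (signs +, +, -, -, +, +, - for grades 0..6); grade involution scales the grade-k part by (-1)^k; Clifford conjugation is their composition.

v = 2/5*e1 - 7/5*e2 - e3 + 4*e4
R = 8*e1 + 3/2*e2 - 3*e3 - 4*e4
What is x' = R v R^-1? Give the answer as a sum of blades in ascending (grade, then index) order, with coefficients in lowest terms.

~R = 8*e1 + 3/2*e2 - 3*e3 - 4*e4, and R ~R = -365/4, so R^-1 = ~R / (-365/4).
R v = 119/10 - 59/5*e12 - 34/5*e13 + 168/5*e14 - 57/10*e23 + 2/5*e24 - 16*e34
Answer: -4538/1825*e1 + 1841/1825*e2 + 3253/1825*e3 - 5396/1825*e4


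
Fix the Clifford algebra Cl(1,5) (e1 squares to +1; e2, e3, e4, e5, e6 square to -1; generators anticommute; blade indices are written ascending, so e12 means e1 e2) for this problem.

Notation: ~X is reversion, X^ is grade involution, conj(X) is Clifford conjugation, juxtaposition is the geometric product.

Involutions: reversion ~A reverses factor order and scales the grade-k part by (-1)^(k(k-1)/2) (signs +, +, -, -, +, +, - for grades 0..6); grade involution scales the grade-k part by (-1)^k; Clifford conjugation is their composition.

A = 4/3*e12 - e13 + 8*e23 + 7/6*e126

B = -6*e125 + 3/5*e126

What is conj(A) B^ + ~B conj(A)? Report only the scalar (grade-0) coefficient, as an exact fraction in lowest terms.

first term: 7/10 - 8*e5 + 4/5*e6 - 7*e56 - 48*e135 + 24/5*e136 + 6*e235 - 3/5*e236
second term: 7/10 - 8*e5 + 4/5*e6 + 7*e56 + 48*e135 - 24/5*e136 - 6*e235 + 3/5*e236
Answer: 7/5


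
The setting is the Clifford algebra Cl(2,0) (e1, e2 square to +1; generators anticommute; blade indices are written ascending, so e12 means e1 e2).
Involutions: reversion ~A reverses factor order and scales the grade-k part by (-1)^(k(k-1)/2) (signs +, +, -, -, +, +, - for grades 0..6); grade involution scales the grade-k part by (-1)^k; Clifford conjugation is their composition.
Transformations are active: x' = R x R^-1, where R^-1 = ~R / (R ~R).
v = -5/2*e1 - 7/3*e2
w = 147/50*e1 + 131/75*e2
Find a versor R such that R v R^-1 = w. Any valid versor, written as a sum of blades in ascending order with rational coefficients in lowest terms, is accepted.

Equal squares first: v^2 = w^2 = 421/36. Then v + w = 11/25*e1 - 44/75*e2 is a versor taking v to w, provided it is invertible.
Answer: 11/25*e1 - 44/75*e2


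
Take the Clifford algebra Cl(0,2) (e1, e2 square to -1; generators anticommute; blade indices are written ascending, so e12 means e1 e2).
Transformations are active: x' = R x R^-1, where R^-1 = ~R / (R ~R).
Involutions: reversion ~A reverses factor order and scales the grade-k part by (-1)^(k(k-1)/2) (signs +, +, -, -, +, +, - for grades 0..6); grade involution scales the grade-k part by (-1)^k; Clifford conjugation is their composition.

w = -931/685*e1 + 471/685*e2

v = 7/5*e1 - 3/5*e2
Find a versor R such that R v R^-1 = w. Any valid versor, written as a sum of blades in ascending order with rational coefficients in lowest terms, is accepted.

A norm check does it: q(v) = q(w) = -58/25, hence R = v + w = 28/685*e1 + 12/137*e2 realises the map — parallel part kept, (v - w)/2 negated, v carried to w.
Answer: 28/685*e1 + 12/137*e2


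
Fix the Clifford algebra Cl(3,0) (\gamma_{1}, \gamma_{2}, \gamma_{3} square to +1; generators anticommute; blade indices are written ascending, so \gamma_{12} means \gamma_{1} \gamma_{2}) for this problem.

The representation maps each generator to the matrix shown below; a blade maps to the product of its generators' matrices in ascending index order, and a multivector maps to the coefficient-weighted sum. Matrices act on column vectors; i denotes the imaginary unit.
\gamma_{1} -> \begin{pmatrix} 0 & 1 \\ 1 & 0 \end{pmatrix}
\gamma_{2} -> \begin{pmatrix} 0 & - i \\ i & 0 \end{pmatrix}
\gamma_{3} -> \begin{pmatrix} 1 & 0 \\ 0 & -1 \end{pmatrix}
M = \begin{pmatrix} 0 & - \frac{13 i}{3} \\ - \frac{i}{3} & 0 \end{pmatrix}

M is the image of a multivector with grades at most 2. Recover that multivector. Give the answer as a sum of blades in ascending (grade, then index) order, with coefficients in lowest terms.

Method: 1, rho(\gamma_{1}), rho(\gamma_{2}), rho(\gamma_{3}) form a trace-orthogonal basis of the 2x2 complex matrices (tr(X Y) = 2 if X = Y, else 0), so M = m0*1 + m1*rho(\gamma_{1}) + m2*rho(\gamma_{2}) + m3*rho(\gamma_{3}) with m0 = tr(M)/2 = 0, m1 = tr(M rho(\gamma_{1}))/2 = - \frac{7 i}{3}, m2 = tr(M rho(\gamma_{2}))/2 = 2, m3 = tr(M rho(\gamma_{3}))/2 = 0.
Multiplying table entries, the bivector images are rho(\gamma_{12}) = i*rho(\gamma_{3}), rho(\gamma_{13}) = -i*rho(\gamma_{2}), rho(\gamma_{23}) = i*rho(\gamma_{1}); with real blade coefficients the real parts of m0..m3 are the coefficients of 1, \gamma_{1}, \gamma_{2}, \gamma_{3} and the imaginary parts give the bivectors (\gamma_{23}: Im m1, \gamma_{13}: -Im m2, \gamma_{12}: Im m3).
Answer: 2 \gamma_{2} - \frac{7}{3} \gamma_{23}


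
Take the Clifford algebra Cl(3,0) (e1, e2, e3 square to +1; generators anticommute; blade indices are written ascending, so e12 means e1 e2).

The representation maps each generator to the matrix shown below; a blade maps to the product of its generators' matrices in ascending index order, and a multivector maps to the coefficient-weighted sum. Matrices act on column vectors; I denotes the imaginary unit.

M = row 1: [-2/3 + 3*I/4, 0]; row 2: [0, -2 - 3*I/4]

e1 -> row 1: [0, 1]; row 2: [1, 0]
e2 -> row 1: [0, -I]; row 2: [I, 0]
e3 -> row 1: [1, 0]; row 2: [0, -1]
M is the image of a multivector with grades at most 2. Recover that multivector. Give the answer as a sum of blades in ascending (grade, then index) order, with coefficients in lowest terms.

Method: 1, rho(e1), rho(e2), rho(e3) form a trace-orthogonal basis of the 2x2 complex matrices (tr(X Y) = 2 if X = Y, else 0), so M = m0*1 + m1*rho(e1) + m2*rho(e2) + m3*rho(e3) with m0 = tr(M)/2 = -4/3, m1 = tr(M rho(e1))/2 = 0, m2 = tr(M rho(e2))/2 = 0, m3 = tr(M rho(e3))/2 = 2/3 + 3*I/4.
Multiplying table entries, the bivector images are rho(e12) = I*rho(e3), rho(e13) = -I*rho(e2), rho(e23) = I*rho(e1); with real blade coefficients the real parts of m0..m3 are the coefficients of 1, e1, e2, e3 and the imaginary parts give the bivectors (e23: Im m1, e13: -Im m2, e12: Im m3).
Answer: -4/3 + 2/3*e3 + 3/4*e12


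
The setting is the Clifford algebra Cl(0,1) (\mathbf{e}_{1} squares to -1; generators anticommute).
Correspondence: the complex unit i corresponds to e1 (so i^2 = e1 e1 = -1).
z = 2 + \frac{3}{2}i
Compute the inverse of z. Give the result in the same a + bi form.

In blades: z = 2 + \frac{3}{2} e_{1}.
With qbar = 2 - \frac{3}{2} e_{1} (scalar fixed, mapped units negated), z qbar = \frac{25}{4} (the sum of squared coefficients), so z^-1 = qbar / (\frac{25}{4}) = \frac{8}{25} - \frac{6}{25} e_{1}; translating back:
Answer: \frac{8}{25} - \frac{6}{25}i


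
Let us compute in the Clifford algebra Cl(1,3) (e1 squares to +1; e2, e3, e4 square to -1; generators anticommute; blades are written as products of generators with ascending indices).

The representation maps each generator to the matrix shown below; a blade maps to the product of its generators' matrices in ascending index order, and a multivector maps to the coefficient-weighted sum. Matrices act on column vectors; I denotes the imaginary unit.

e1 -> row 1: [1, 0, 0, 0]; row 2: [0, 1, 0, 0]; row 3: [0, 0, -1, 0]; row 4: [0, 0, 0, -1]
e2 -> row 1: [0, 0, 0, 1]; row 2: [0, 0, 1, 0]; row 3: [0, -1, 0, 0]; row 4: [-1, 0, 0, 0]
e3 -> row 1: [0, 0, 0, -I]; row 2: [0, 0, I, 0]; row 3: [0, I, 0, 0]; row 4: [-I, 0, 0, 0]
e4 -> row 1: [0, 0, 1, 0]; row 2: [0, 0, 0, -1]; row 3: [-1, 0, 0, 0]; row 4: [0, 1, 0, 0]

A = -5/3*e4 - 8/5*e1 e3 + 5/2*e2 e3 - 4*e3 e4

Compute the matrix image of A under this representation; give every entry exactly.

Bivector images (products of the table entries): rho(e1 e3) = rho(e1)rho(e3) = row 1: [0, 0, 0, -I]; row 2: [0, 0, I, 0]; row 3: [0, -I, 0, 0]; row 4: [I, 0, 0, 0]; rho(e2 e3) = rho(e2)rho(e3) = row 1: [-I, 0, 0, 0]; row 2: [0, I, 0, 0]; row 3: [0, 0, -I, 0]; row 4: [0, 0, 0, I]; rho(e3 e4) = rho(e3)rho(e4) = row 1: [0, -I, 0, 0]; row 2: [-I, 0, 0, 0]; row 3: [0, 0, 0, -I]; row 4: [0, 0, -I, 0].
M = (-5/3)*rho(e4) + (-8/5)*rho(e1 e3) + (5/2)*rho(e2 e3) + (-4)*rho(e3 e4), summed entrywise:
Answer: row 1: [-5*I/2, 4*I, -5/3, 8*I/5]; row 2: [4*I, 5*I/2, -8*I/5, 5/3]; row 3: [5/3, 8*I/5, -5*I/2, 4*I]; row 4: [-8*I/5, -5/3, 4*I, 5*I/2]


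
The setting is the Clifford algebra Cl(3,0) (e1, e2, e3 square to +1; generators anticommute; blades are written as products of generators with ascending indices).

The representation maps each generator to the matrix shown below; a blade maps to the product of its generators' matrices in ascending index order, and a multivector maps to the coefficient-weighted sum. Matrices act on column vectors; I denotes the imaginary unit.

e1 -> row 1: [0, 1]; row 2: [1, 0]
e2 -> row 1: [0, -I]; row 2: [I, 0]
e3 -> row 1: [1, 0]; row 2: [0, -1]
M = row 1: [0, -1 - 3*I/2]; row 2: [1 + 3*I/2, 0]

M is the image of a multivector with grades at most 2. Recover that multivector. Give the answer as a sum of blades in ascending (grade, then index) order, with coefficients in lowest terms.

Method: 1, rho(e1), rho(e2), rho(e3) form a trace-orthogonal basis of the 2x2 complex matrices (tr(X Y) = 2 if X = Y, else 0), so M = m0*1 + m1*rho(e1) + m2*rho(e2) + m3*rho(e3) with m0 = tr(M)/2 = 0, m1 = tr(M rho(e1))/2 = 0, m2 = tr(M rho(e2))/2 = 3/2 - I, m3 = tr(M rho(e3))/2 = 0.
Multiplying table entries, the bivector images are rho(e1 e2) = I*rho(e3), rho(e1 e3) = -I*rho(e2), rho(e2 e3) = I*rho(e1); with real blade coefficients the real parts of m0..m3 are the coefficients of 1, e1, e2, e3 and the imaginary parts give the bivectors (e2 e3: Im m1, e1 e3: -Im m2, e1 e2: Im m3).
Answer: 3/2*e2 + e1 e3


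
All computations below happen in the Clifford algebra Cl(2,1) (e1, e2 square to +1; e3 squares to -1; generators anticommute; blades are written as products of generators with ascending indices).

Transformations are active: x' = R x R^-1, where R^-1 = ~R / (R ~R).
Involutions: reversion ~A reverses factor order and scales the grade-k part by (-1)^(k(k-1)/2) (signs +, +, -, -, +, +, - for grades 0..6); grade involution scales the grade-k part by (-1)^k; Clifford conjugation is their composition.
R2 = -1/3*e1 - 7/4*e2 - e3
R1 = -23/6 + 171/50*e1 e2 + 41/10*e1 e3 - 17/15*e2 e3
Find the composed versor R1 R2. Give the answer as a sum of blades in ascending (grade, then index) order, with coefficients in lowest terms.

Distribute over the terms of R2 (each basis-blade product reordered to ascending indices, repeated generators contracted through their squares):
R1 (-1/3*e1) = 23/18*e1 + 57/50*e2 + 41/30*e3 + 17/45*e1 e2 e3
R1 (-7/4*e2) = -1197/200*e1 + 161/24*e2 - 119/60*e3 + 287/40*e1 e2 e3
R1 (-e3) = 41/10*e1 - 17/15*e2 + 23/6*e3 - 171/50*e1 e2 e3
Summing the partial products and collecting blades:
Answer: -1093/1800*e1 + 1343/200*e2 + 193/60*e3 + 7439/1800*e1 e2 e3


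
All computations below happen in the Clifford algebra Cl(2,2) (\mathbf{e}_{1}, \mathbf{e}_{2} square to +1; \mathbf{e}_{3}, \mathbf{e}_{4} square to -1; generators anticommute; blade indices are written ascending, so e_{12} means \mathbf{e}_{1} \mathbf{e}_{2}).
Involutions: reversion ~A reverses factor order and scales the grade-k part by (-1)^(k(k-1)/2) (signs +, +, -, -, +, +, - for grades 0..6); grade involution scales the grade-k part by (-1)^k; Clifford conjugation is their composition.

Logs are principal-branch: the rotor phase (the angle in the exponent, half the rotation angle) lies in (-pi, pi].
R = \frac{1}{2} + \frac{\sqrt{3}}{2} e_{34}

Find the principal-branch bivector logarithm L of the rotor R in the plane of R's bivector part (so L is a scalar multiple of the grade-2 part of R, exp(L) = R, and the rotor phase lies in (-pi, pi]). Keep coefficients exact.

The scalar part of R is \frac{1}{2}, and that scalar determines the rotor phase on the principal branch; recovering the unit plane as bivector-part over sine of the phase gives L = phase * plane.
Concretely: cos(phase) = \frac{1}{2} gives phase = ±\frac{\pi}{3}, and since phase/sin(phase) is even the sign is immaterial: L = (phase/sin(phase)) * <R>_2 = (\frac{2 \sqrt{3} \pi}{9}) * <R>_2.
Answer: \frac{\pi}{3} e_{34}


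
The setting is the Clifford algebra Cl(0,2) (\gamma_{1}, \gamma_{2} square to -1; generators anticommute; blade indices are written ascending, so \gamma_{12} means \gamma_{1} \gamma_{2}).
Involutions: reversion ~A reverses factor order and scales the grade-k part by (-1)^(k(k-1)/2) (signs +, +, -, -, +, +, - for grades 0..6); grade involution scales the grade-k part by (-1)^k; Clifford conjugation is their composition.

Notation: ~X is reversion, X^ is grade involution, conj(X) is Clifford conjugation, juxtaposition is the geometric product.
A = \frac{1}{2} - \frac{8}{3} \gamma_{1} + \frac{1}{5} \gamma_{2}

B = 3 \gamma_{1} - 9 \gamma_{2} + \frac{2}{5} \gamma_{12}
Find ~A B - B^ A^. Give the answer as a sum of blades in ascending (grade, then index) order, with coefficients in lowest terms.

first term: \frac{49}{5} + \frac{79}{50} \gamma_{1} - \frac{103}{30} \gamma_{2} + \frac{118}{5} \gamma_{12}
second term: \frac{49}{5} - \frac{71}{50} \gamma_{1} + \frac{167}{30} \gamma_{2} - \frac{116}{5} \gamma_{12}
Answer: 3 \gamma_{1} - 9 \gamma_{2} + \frac{234}{5} \gamma_{12}


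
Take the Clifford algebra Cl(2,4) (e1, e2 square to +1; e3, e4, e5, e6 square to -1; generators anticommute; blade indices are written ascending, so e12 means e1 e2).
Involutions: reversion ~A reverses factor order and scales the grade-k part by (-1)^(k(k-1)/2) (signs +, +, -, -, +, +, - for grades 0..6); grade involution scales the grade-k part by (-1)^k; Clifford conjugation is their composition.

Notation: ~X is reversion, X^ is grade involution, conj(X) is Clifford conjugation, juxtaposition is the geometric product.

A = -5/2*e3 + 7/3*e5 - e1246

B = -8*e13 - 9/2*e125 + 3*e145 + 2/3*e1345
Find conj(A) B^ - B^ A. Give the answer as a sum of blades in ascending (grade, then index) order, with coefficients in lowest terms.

first term: -20*e1 + 21/2*e12 - 7*e14 - 14/9*e134 + 56/3*e135 + 5/3*e145 + 3*e256 - 9/2*e456 + 45/4*e1235 + 15/2*e1345 - 8*e2346 - 2/3*e2356
second term: -20*e1 - 21/2*e12 + 7*e14 - 14/9*e134 - 56/3*e135 + 5/3*e145 + 3*e256 - 9/2*e456 + 45/4*e1235 + 15/2*e1345 + 8*e2346 - 2/3*e2356
Answer: 21*e12 - 14*e14 + 112/3*e135 - 16*e2346


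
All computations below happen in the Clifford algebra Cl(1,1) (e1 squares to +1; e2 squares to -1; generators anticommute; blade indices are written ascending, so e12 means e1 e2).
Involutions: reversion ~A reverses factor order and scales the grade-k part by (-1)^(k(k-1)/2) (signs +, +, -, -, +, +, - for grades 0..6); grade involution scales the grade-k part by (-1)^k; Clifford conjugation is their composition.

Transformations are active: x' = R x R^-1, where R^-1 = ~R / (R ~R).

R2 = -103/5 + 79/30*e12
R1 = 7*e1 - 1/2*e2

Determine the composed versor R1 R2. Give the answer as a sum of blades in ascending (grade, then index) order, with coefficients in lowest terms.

Distribute over the terms of R1 (each basis-blade product reordered to ascending indices, repeated generators contracted through their squares):
(7*e1) R2 = -721/5*e1 + 553/30*e2
(-1/2*e2) R2 = -79/60*e1 + 103/10*e2
Summing the partial products and collecting blades:
Answer: -8731/60*e1 + 431/15*e2


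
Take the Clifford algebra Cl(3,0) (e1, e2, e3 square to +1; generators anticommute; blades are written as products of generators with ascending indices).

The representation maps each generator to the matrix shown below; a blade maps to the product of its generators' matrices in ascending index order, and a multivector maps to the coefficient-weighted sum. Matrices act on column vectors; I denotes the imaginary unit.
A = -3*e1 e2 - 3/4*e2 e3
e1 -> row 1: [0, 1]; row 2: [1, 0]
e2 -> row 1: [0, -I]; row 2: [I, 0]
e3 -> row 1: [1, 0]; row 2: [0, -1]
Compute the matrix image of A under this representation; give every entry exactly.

Bivector images (products of the table entries): rho(e1 e2) = rho(e1)rho(e2) = row 1: [I, 0]; row 2: [0, -I]; rho(e2 e3) = rho(e2)rho(e3) = row 1: [0, I]; row 2: [I, 0].
M = (-3)*rho(e1 e2) + (-3/4)*rho(e2 e3), summed entrywise:
Answer: row 1: [-3*I, -3*I/4]; row 2: [-3*I/4, 3*I]
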